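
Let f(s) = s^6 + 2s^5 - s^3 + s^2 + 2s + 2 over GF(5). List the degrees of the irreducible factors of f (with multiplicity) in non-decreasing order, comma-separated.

1, 1, 4

Roots in GF(5): f(0) = 2; f(1) = 2; f(2) = 0 → root; f(3) = 0 → root; f(4) = 1.
Linear factors from roots: (s - 2), (s + 2).
Complete factorization: f(s) = (s + 2)·(s - 2)·(s^4 + 2s^3 - s^2 + 2s + 2).
Factor degrees with multiplicity: 1 + 1 + 4 = 6.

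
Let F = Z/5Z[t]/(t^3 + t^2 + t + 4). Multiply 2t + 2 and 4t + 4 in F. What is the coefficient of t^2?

Multiply in Z/5Z[t]: (2t + 2)·(4t + 4) = 3t^2 + t + 3.
Reduced: 3t^2 + t + 3.

3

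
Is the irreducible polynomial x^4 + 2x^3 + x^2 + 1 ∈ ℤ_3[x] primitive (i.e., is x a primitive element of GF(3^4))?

No

Write f(x) = x^4 + 2x^3 + x^2 + 1.
|GF(3^4)^×| = 3^4 − 1 = 80. Prime factorization: 80 = 2^4·5.
f is primitive ⇔ x has order 80 in GF(3)[x]/(f), i.e. x^(80/q) ≠ 1 for each prime q | 80.
x^(40) mod f = 1
x^(16) mod f = x^3 + x^2 + 2x.
Since x^(40) = 1, the order of x divides 40 < 80; not primitive.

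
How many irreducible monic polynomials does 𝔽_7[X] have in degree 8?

720300

x^(7^8) − x is the product of all monic irreducibles of degree dividing 8; Möbius inversion gives N = (1/8) Σ μ(8/d)·7^d.
Divisors of 8: 1, 2, 4, 8; μ(8/d) for each: 0, 0, -1, 1.
Σ = − 7^4 + 7^8 = 5762400.
N = 5762400/8 = 720300.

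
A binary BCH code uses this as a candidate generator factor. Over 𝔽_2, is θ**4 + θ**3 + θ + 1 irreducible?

No

Write f(θ) = θ**4 + θ**3 + θ + 1.
Check for roots in 𝔽_2: f(0) = 1; f(1) = 0 → root.
f(1) = 0, so (θ − 1) divides f(θ); f is reducible.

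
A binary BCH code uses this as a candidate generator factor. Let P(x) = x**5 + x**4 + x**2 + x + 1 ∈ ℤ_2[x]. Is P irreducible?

Yes

Check for roots in ℤ_2: P(0) = 1; P(1) = 1.
No roots, so no linear factors.
Monic irreducibles of degree 2 over GF(2): x**2 + x + 1.
None of them divide P (all give nonzero remainder).
No irreducible factor of degree ≤ 2 exists, so P is irreducible over GF(2).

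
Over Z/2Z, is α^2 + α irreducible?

No

Write f(α) = α^2 + α.
Check for roots in Z/2Z: f(0) = 0 → root; f(1) = 0 → root.
f(0) = 0, so (α) divides f(α); f is reducible.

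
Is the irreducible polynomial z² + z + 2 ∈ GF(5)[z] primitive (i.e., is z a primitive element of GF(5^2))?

Yes

Write f(z) = z² + z + 2.
|GF(5^2)^×| = 5^2 − 1 = 24. Prime factorization: 24 = 2^3·3.
f is primitive ⇔ z has order 24 in GF(5)[z]/(f), i.e. z^(24/q) ≠ 1 for each prime q | 24.
z^(12) mod f = 4.
z^(8) mod f = 3z + 1.
None equal 1, so z has full order 24; f is primitive.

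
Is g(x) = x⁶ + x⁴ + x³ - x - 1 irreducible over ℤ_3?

Yes

Check for roots in ℤ_3: g(0) = 2; g(1) = 1; g(2) = 1.
No roots, so no linear factors.
Monic irreducibles of degree 2 over GF(3): x² + 1, x² + x - 1, x² - x - 1.
None of them divide g (all give nonzero remainder).
Degree-3 irreducible divisors: test the 8 monic irreducibles of degree 3 over GF(3).
None of them divide g (all give nonzero remainder).
No irreducible factor of degree ≤ 3 exists, so g is irreducible over GF(3).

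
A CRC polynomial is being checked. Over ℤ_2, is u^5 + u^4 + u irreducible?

Write P(u) = u^5 + u^4 + u.
Check for roots in ℤ_2: P(0) = 0 → root; P(1) = 1.
P(0) = 0, so (u) divides P(u); P is reducible.

No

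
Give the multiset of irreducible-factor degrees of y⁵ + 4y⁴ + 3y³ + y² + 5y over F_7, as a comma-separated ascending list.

Write f(y) = y⁵ + 4y⁴ + 3y³ + y² + 5y.
Linear factors from roots: (y), (y + 6), (y + 4).
Complete factorization: f(y) = (y)·(y + 4)·(y + 6)·(y² + y + 4).
Factor degrees with multiplicity: 1 + 1 + 1 + 2 = 5.

1, 1, 1, 2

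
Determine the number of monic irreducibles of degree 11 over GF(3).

Gauss's count: N_{3}(11) = (1/11) Σ_{d|11} μ(11/d)·3^d.
Divisors of 11: 1, 11; μ(11/d) for each: -1, 1.
Σ = − 3^1 + 3^11 = 177144.
N = 177144/11 = 16104.

16104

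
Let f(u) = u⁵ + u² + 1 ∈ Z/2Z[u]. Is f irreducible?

Yes

Check for roots in Z/2Z: f(0) = 1; f(1) = 1.
No roots, so no linear factors.
Monic irreducibles of degree 2 over GF(2): u² + u + 1.
None of them divide f (all give nonzero remainder).
No irreducible factor of degree ≤ 2 exists, so f is irreducible over GF(2).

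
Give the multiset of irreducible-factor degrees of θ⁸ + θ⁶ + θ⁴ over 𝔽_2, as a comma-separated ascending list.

Write f(θ) = θ⁸ + θ⁶ + θ⁴.
Roots in 𝔽_2: f(0) = 0 → root; f(1) = 1.
Linear factors from roots: (θ).
Complete factorization: f(θ) = (θ)^4·(θ² + θ + 1)^2.
Factor degrees with multiplicity: 1 + 1 + 1 + 1 + 2 + 2 = 8.

1, 1, 1, 1, 2, 2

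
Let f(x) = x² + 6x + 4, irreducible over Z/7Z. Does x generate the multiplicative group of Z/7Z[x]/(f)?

|GF(7^2)^×| = 7^2 − 1 = 48. Prime factorization: 48 = 2^4·3.
f is primitive ⇔ x has order 48 in GF(7)[x]/(f), i.e. x^(48/q) ≠ 1 for each prime q | 48.
x^(24) mod f = 1
x^(16) mod f = 2.
Since x^(24) = 1, the order of x divides 24 < 48; not primitive.

No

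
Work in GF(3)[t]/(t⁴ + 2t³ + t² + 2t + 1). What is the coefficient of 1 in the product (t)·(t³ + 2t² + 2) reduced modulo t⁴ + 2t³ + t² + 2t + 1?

2

Multiply in GF(3)[t]: (t)·(t³ + 2t² + 2) = t⁴ + 2t³ + 2t.
Reduce using t⁴ ≡ t³ + 2t² + t + 2 (mod t⁴ + 2t³ + t² + 2t + 1).
Reduced: 2t² + 2.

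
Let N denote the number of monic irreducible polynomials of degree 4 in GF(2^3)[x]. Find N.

Gauss's count: N_{8}(4) = (1/4) Σ_{d|4} μ(4/d)·8^d.
Divisors of 4: 1, 2, 4; μ(4/d) for each: 0, -1, 1.
Σ = − 8^2 + 8^4 = 4032.
N = 4032/4 = 1008.

1008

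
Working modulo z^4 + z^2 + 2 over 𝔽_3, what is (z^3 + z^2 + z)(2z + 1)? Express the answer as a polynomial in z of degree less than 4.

Multiply in 𝔽_3[z]: (z^3 + z^2 + z)·(2z + 1) = 2z^4 + z.
Reduce using z^4 ≡ 2z^2 + 1 (mod z^4 + z^2 + 2).
Reduced: z^2 + z + 2.

z^2 + z + 2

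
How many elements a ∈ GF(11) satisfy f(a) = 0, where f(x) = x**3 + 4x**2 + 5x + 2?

2

Evaluate at each of the 11 elements of GF(11):
f(0) = 2; f(1) = 1; f(2) = 3; f(3) = 3; f(4) = 7; f(5) = 10; f(6) = 7; f(7) = 4; f(8) = 7; f(9) = 0 → root; f(10) = 0 → root.
Roots: {9, 10}.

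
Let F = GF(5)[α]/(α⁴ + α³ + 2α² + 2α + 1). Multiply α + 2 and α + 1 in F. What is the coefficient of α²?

Multiply in GF(5)[α]: (α + 2)·(α + 1) = α² + 3α + 2.
Reduced: α² + 3α + 2.

1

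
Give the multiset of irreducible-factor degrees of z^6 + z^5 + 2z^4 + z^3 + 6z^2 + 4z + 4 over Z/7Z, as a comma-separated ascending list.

1, 1, 2, 2

Write f(z) = z^6 + z^5 + 2z^4 + z^3 + 6z^2 + 4z + 4.
Linear factors from roots: (z + 1).
Complete factorization: f(z) = (z + 1)^2·(z^2 + 2z + 3)·(z^2 + 4z + 6).
Factor degrees with multiplicity: 1 + 1 + 2 + 2 = 6.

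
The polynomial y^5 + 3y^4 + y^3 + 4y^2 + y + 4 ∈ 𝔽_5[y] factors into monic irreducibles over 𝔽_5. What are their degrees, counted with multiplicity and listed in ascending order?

Write f(y) = y^5 + 3y^4 + y^3 + 4y^2 + y + 4.
Roots in 𝔽_5: f(0) = 4; f(1) = 4; f(2) = 0 → root; f(3) = 1; f(4) = 3.
Linear factors from roots: (y + 3).
Complete factorization: f(y) = (y + 3)^2·(y^3 + 2y^2 + 1).
Factor degrees with multiplicity: 1 + 1 + 3 = 5.

1, 1, 3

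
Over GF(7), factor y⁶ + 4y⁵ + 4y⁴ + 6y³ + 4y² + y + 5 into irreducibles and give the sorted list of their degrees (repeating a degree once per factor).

Write g(y) = y⁶ + 4y⁵ + 4y⁴ + 6y³ + 4y² + y + 5.
Complete factorization: g(y) = (y² + y + 3)·(y² + 4y + 6)·(y² + 6y + 3).
Factor degrees with multiplicity: 2 + 2 + 2 = 6.

2, 2, 2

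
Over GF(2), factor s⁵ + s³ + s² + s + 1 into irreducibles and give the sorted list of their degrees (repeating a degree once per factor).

5

Write g(s) = s⁵ + s³ + s² + s + 1.
Roots in GF(2): g(0) = 1; g(1) = 1.
Complete factorization: g(s) = (s⁵ + s³ + s² + s + 1).
Factor degrees with multiplicity: 5 = 5.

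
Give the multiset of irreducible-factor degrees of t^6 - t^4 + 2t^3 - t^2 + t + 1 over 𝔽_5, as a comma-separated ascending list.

Write f(t) = t^6 - t^4 + 2t^3 - t^2 + t + 1.
Roots in 𝔽_5: f(0) = 1; f(1) = 3; f(2) = 3; f(3) = 2; f(4) = 2.
Complete factorization: f(t) = (t^2 + 2t - 1)·(t^4 - 2t^3 - t^2 + 2t - 1).
Factor degrees with multiplicity: 2 + 4 = 6.

2, 4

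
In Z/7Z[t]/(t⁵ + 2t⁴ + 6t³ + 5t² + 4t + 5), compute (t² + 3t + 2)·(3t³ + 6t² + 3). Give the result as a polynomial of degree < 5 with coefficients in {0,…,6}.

Multiply in Z/7Z[t]: (t² + 3t + 2)·(3t³ + 6t² + 3) = 3t⁵ + t⁴ + 3t³ + t² + 2t + 6.
Reduce using t⁵ ≡ 5t⁴ + t³ + 2t² + 3t + 2 (mod t⁵ + 2t⁴ + 6t³ + 5t² + 4t + 5).
Reduced: 2t⁴ + 6t³ + 4t + 5.

2t^4 + 6t^3 + 4t + 5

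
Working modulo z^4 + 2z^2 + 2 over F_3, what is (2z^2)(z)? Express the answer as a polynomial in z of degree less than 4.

Multiply in F_3[z]: (2z^2)·(z) = 2z^3.
Reduced: 2z^3.

2z^3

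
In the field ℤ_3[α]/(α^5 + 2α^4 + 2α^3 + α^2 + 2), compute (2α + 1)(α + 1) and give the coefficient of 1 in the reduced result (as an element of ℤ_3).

Multiply in ℤ_3[α]: (2α + 1)·(α + 1) = 2α^2 + 1.
Reduced: 2α^2 + 1.

1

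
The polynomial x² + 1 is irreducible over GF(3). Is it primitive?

Write f(x) = x² + 1.
|GF(3^2)^×| = 3^2 − 1 = 8. Prime factorization: 8 = 2^3.
f is primitive ⇔ x has order 8 in GF(3)[x]/(f), i.e. x^(8/q) ≠ 1 for each prime q | 8.
x^(4) mod f = 1
Since x^(4) = 1, the order of x divides 4 < 8; not primitive.

No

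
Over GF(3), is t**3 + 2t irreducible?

No

Write g(t) = t**3 + 2t.
Check for roots in GF(3): g(0) = 0 → root; g(1) = 0 → root; g(2) = 0 → root.
g(0) = 0, so (t) divides g(t); g is reducible.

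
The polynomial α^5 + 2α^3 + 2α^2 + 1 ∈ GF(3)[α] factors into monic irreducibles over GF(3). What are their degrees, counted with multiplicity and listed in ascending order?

1, 1, 1, 1, 1

Write g(α) = α^5 + 2α^3 + 2α^2 + 1.
Roots in GF(3): g(0) = 1; g(1) = 0 → root; g(2) = 0 → root.
Linear factors from roots: (α + 2), (α + 1).
Complete factorization: g(α) = (α + 1)·(α + 2)^4.
Factor degrees with multiplicity: 1 + 1 + 1 + 1 + 1 = 5.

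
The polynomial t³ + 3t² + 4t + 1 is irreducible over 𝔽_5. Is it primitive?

Write f(t) = t³ + 3t² + 4t + 1.
|GF(5^3)^×| = 5^3 − 1 = 124. Prime factorization: 124 = 2^2·31.
f is primitive ⇔ t has order 124 in GF(5)[t]/(f), i.e. t^(124/q) ≠ 1 for each prime q | 124.
t^(62) mod f = 1
t^(4) mod f = t + 3.
Since t^(62) = 1, the order of t divides 62 < 124; not primitive.

No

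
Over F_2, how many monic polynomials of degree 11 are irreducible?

x^(2^11) − x is the product of all monic irreducibles of degree dividing 11; Möbius inversion gives N = (1/11) Σ μ(11/d)·2^d.
Divisors of 11: 1, 11; μ(11/d) for each: -1, 1.
Σ = − 2^1 + 2^11 = 2046.
N = 2046/11 = 186.

186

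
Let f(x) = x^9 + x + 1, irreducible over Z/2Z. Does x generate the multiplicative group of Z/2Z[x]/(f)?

No

|GF(2^9)^×| = 2^9 − 1 = 511. Prime factorization: 511 = 7·73.
f is primitive ⇔ x has order 511 in GF(2)[x]/(f), i.e. x^(511/q) ≠ 1 for each prime q | 511.
x^(73) mod f = 1
x^(7) mod f = x^7.
Since x^(73) = 1, the order of x divides 73 < 511; not primitive.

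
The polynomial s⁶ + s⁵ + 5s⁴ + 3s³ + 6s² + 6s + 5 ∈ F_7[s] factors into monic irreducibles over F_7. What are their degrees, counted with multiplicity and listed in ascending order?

1, 1, 4

Write g(s) = s⁶ + s⁵ + 5s⁴ + 3s³ + 6s² + 6s + 5.
Linear factors from roots: (s + 2), (s + 1).
Complete factorization: g(s) = (s + 1)·(s + 2)·(s⁴ + 5s³ + 2s² + s + 6).
Factor degrees with multiplicity: 1 + 1 + 4 = 6.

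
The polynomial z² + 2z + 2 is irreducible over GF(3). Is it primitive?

Yes

Write f(z) = z² + 2z + 2.
|GF(3^2)^×| = 3^2 − 1 = 8. Prime factorization: 8 = 2^3.
f is primitive ⇔ z has order 8 in GF(3)[z]/(f), i.e. z^(8/q) ≠ 1 for each prime q | 8.
z^(4) mod f = 2.
None equal 1, so z has full order 8; f is primitive.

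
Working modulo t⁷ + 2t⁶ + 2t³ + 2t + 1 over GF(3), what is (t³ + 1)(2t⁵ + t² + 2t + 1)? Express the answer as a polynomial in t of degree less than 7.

Multiply in GF(3)[t]: (t³ + 1)·(2t⁵ + t² + 2t + 1) = 2t⁸ + 2t⁴ + t³ + t² + 2t + 1.
Reduce using t⁷ ≡ t⁶ + t³ + t + 2 (mod t⁷ + 2t⁶ + 2t³ + 2t + 1).
Reduced: 2t⁶ + t⁴ + 2t + 2.

2t^6 + t^4 + 2t + 2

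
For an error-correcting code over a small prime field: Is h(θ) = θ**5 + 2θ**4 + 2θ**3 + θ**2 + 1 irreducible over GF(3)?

Yes

Check for roots in GF(3): h(0) = 1; h(1) = 1; h(2) = 1.
No roots, so no linear factors.
Monic irreducibles of degree 2 over GF(3): θ**2 + 1, θ**2 + θ + 2, θ**2 + 2θ + 2.
None of them divide h (all give nonzero remainder).
No irreducible factor of degree ≤ 2 exists, so h is irreducible over GF(3).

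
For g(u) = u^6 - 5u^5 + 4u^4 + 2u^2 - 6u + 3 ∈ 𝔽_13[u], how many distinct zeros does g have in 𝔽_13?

Evaluate at each of the 13 elements of 𝔽_13:
g(0) = 3; g(1) = 12; g(2) = 6; g(3) = 10; g(4) = 11; g(5) = 1; g(6) = 12; g(7) = 0 → root; g(8) = 7; g(9) = 3; g(10) = 6; g(11) = 12; g(12) = 8.
Roots: {7}.

1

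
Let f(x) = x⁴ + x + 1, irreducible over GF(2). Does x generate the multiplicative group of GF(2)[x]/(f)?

Yes

|GF(2^4)^×| = 2^4 − 1 = 15. Prime factorization: 15 = 3·5.
f is primitive ⇔ x has order 15 in GF(2)[x]/(f), i.e. x^(15/q) ≠ 1 for each prime q | 15.
x^(5) mod f = x² + x.
x^(3) mod f = x³.
None equal 1, so x has full order 15; f is primitive.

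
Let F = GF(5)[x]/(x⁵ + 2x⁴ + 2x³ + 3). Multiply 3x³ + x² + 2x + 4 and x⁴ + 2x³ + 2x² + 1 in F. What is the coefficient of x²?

0

Multiply in GF(5)[x]: (3x³ + x² + 2x + 4)·(x⁴ + 2x³ + 2x² + 1) = 3x⁷ + 2x⁶ + 4x² + 2x + 4.
Reduce using x⁵ ≡ 3x⁴ + 3x³ + 2 (mod x⁵ + 2x⁴ + 2x³ + 3).
Reduced: 4x⁴ + x³ + 4x + 3.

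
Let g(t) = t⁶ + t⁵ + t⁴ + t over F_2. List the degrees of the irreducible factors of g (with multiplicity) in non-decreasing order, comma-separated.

1, 1, 1, 3

Roots in F_2: g(0) = 0 → root; g(1) = 0 → root.
Linear factors from roots: (t), (t + 1).
Complete factorization: g(t) = (t)·(t + 1)^2·(t³ + t² + 1).
Factor degrees with multiplicity: 1 + 1 + 1 + 3 = 6.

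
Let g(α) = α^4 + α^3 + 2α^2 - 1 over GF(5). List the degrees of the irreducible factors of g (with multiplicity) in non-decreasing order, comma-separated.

Roots in GF(5): g(0) = 4; g(1) = 3; g(2) = 1; g(3) = 0 → root; g(4) = 1.
Linear factors from roots: (α + 2).
Complete factorization: g(α) = (α + 2)·(α^3 - α^2 - α + 2).
Factor degrees with multiplicity: 1 + 3 = 4.

1, 3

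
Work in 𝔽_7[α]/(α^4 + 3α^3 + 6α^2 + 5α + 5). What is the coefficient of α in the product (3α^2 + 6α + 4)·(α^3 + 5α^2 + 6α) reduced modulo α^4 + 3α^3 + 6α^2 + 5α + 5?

5

Multiply in 𝔽_7[α]: (3α^2 + 6α + 4)·(α^3 + 5α^2 + 6α) = 3α^5 + 3α^3 + 3α.
Reduce using α^4 ≡ 4α^3 + α^2 + 2α + 2 (mod α^4 + 3α^3 + 6α^2 + 5α + 5).
Reduced: 5α^3 + 4α^2 + 5α + 3.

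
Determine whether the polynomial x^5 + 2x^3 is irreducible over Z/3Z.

No

Write g(x) = x^5 + 2x^3.
Check for roots in Z/3Z: g(0) = 0 → root; g(1) = 0 → root; g(2) = 0 → root.
g(0) = 0, so (x) divides g(x); g is reducible.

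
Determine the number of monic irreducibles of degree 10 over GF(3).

5880

x^(3^10) − x is the product of all monic irreducibles of degree dividing 10; Möbius inversion gives N = (1/10) Σ μ(10/d)·3^d.
Divisors of 10: 1, 2, 5, 10; μ(10/d) for each: 1, -1, -1, 1.
Σ = 3^1 − 3^2 − 3^5 + 3^10 = 58800.
N = 58800/10 = 5880.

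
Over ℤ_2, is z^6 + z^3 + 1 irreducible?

Yes

Write m(z) = z^6 + z^3 + 1.
Check for roots in ℤ_2: m(0) = 1; m(1) = 1.
No roots, so no linear factors.
Monic irreducibles of degree 2 over GF(2): z^2 + z + 1.
None of them divide m (all give nonzero remainder).
Monic irreducibles of degree 3 over GF(2): z^3 + z + 1, z^3 + z^2 + 1.
None of them divide m (all give nonzero remainder).
No irreducible factor of degree ≤ 3 exists, so m is irreducible over GF(2).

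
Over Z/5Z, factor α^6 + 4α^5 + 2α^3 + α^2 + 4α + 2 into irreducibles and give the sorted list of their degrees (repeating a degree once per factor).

6

Write h(α) = α^6 + 4α^5 + 2α^3 + α^2 + 4α + 2.
Roots in Z/5Z: h(0) = 2; h(1) = 4; h(2) = 2; h(3) = 3; h(4) = 4.
Complete factorization: h(α) = (α^6 + 4α^5 + 2α^3 + α^2 + 4α + 2).
Factor degrees with multiplicity: 6 = 6.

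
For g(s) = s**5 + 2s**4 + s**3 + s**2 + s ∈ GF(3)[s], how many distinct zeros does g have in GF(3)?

Evaluate at each of the 3 elements of GF(3):
g(0) = 0 → root; g(1) = 0 → root; g(2) = 0 → root.
Roots: {0, 1, 2}.

3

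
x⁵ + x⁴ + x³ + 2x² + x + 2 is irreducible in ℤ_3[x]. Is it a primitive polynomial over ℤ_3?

No

Write f(x) = x⁵ + x⁴ + x³ + 2x² + x + 2.
|GF(3^5)^×| = 3^5 − 1 = 242. Prime factorization: 242 = 2·11^2.
f is primitive ⇔ x has order 242 in GF(3)[x]/(f), i.e. x^(242/q) ≠ 1 for each prime q | 242.
x^(121) mod f = 1
x^(22) mod f = 2x⁴ + 2x³ + 2.
Since x^(121) = 1, the order of x divides 121 < 242; not primitive.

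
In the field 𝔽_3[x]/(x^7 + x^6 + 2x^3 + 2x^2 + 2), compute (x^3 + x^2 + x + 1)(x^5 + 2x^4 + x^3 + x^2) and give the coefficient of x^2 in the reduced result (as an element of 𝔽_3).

0

Multiply in 𝔽_3[x]: (x^3 + x^2 + x + 1)·(x^5 + 2x^4 + x^3 + x^2) = x^8 + x^6 + 2x^5 + x^4 + 2x^3 + x^2.
Reduce using x^7 ≡ 2x^6 + x^3 + x^2 + 1 (mod x^7 + x^6 + 2x^3 + 2x^2 + 2).
Reduced: 2x^6 + 2x^5 + 2x^4 + 2x^3 + x + 2.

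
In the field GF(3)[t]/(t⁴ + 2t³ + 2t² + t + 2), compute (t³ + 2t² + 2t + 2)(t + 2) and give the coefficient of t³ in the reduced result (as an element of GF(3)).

Multiply in GF(3)[t]: (t³ + 2t² + 2t + 2)·(t + 2) = t⁴ + t³ + 1.
Reduce using t⁴ ≡ t³ + t² + 2t + 1 (mod t⁴ + 2t³ + 2t² + t + 2).
Reduced: 2t³ + t² + 2t + 2.

2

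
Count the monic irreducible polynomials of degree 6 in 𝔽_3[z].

Gauss's count: N_{3}(6) = (1/6) Σ_{d|6} μ(6/d)·3^d.
Divisors of 6: 1, 2, 3, 6; μ(6/d) for each: 1, -1, -1, 1.
Σ = 3^1 − 3^2 − 3^3 + 3^6 = 696.
N = 696/6 = 116.

116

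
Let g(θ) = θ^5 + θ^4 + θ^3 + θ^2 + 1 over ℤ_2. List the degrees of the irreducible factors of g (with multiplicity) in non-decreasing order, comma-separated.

5

Roots in ℤ_2: g(0) = 1; g(1) = 1.
Complete factorization: g(θ) = (θ^5 + θ^4 + θ^3 + θ^2 + 1).
Factor degrees with multiplicity: 5 = 5.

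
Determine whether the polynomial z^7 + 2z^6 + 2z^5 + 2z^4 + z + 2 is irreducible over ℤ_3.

Yes

Write m(z) = z^7 + 2z^6 + 2z^5 + 2z^4 + z + 2.
Check for roots in ℤ_3: m(0) = 2; m(1) = 1; m(2) = 2.
No roots, so no linear factors.
Monic irreducibles of degree 2 over GF(3): z^2 + 1, z^2 + z + 2, z^2 + 2z + 2.
None of them divide m (all give nonzero remainder).
Degree-3 irreducible divisors: test the 8 monic irreducibles of degree 3 over GF(3).
None of them divide m (all give nonzero remainder).
No irreducible factor of degree ≤ 3 exists, so m is irreducible over GF(3).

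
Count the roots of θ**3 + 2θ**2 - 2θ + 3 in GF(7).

Write g(θ) = θ**3 + 2θ**2 - 2θ + 3.
Evaluate at each of the 7 elements of GF(7):
g(0) = 3; g(1) = 4; g(2) = 1; g(3) = 0 → root; g(4) = 0 → root; g(5) = 0 → root; g(6) = 6.
Roots: {3, 4, 5}.

3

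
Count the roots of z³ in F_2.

1

Write f(z) = z³.
Evaluate at each of the 2 elements of F_2:
f(0) = 0 → root; f(1) = 1.
Roots: {0}.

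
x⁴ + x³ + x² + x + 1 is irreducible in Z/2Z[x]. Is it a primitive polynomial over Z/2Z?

No

Write f(x) = x⁴ + x³ + x² + x + 1.
|GF(2^4)^×| = 2^4 − 1 = 15. Prime factorization: 15 = 3·5.
f is primitive ⇔ x has order 15 in GF(2)[x]/(f), i.e. x^(15/q) ≠ 1 for each prime q | 15.
x^(5) mod f = 1
x^(3) mod f = x³.
Since x^(5) = 1, the order of x divides 5 < 15; not primitive.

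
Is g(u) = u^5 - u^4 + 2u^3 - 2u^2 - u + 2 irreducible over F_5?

Check for roots in F_5: g(0) = 2; g(1) = 1; g(2) = 4; g(3) = 2; g(4) = 2.
No roots, so no linear factors.
Degree-2 irreducible divisors: test the 10 monic irreducibles of degree 2 over GF(5).
None of them divide g (all give nonzero remainder).
No irreducible factor of degree ≤ 2 exists, so g is irreducible over GF(5).

Yes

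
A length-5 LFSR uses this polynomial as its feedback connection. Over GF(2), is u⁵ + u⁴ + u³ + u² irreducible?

Write f(u) = u⁵ + u⁴ + u³ + u².
Check for roots in GF(2): f(0) = 0 → root; f(1) = 0 → root.
f(0) = 0, so (u) divides f(u); f is reducible.

No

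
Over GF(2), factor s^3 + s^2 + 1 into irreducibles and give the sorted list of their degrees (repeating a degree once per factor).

Write g(s) = s^3 + s^2 + 1.
Roots in GF(2): g(0) = 1; g(1) = 1.
Complete factorization: g(s) = (s^3 + s^2 + 1).
Factor degrees with multiplicity: 3 = 3.

3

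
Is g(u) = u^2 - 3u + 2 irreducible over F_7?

Check for roots in F_7: g(0) = 2; g(1) = 0 → root; g(2) = 0 → root; g(3) = 2; g(4) = 6; g(5) = 5; g(6) = 6.
g(1) = 0, so (u − 1) divides g(u); g is reducible.

No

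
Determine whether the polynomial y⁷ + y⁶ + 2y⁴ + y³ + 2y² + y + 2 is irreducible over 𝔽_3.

Yes

Write m(y) = y⁷ + y⁶ + 2y⁴ + y³ + 2y² + y + 2.
Check for roots in 𝔽_3: m(0) = 2; m(1) = 1; m(2) = 1.
No roots, so no linear factors.
Monic irreducibles of degree 2 over GF(3): y² + 1, y² + y + 2, y² + 2y + 2.
None of them divide m (all give nonzero remainder).
Degree-3 irreducible divisors: test the 8 monic irreducibles of degree 3 over GF(3).
None of them divide m (all give nonzero remainder).
No irreducible factor of degree ≤ 3 exists, so m is irreducible over GF(3).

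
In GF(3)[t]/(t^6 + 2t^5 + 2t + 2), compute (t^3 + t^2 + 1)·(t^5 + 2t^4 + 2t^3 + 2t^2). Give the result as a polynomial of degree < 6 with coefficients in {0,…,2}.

Multiply in GF(3)[t]: (t^3 + t^2 + 1)·(t^5 + 2t^4 + 2t^3 + 2t^2) = t^8 + t^6 + 2t^5 + t^4 + 2t^3 + 2t^2.
Reduce using t^6 ≡ t^5 + t + 1 (mod t^6 + 2t^5 + 2t + 2).
Reduced: t^5 + t^4 + t^2 + 2.

t^5 + t^4 + t^2 + 2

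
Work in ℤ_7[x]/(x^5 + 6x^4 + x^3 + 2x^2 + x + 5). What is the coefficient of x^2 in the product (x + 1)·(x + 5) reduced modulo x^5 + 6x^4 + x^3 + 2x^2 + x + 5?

Multiply in ℤ_7[x]: (x + 1)·(x + 5) = x^2 + 6x + 5.
Reduced: x^2 + 6x + 5.

1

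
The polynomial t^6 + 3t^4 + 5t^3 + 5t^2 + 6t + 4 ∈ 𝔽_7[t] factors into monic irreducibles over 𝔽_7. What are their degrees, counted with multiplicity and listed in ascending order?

1, 1, 4

Write g(t) = t^6 + 3t^4 + 5t^3 + 5t^2 + 6t + 4.
Linear factors from roots: (t + 3), (t + 2).
Complete factorization: g(t) = (t + 2)·(t + 3)·(t^4 + 2t^3 + t^2 + 2t + 3).
Factor degrees with multiplicity: 1 + 1 + 4 = 6.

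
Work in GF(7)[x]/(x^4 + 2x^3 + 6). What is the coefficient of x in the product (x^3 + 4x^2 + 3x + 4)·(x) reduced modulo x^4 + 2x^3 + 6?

Multiply in GF(7)[x]: (x^3 + 4x^2 + 3x + 4)·(x) = x^4 + 4x^3 + 3x^2 + 4x.
Reduce using x^4 ≡ 5x^3 + 1 (mod x^4 + 2x^3 + 6).
Reduced: 2x^3 + 3x^2 + 4x + 1.

4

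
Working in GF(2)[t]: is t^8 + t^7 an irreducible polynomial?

Write h(t) = t^8 + t^7.
Check for roots in GF(2): h(0) = 0 → root; h(1) = 0 → root.
h(0) = 0, so (t) divides h(t); h is reducible.

No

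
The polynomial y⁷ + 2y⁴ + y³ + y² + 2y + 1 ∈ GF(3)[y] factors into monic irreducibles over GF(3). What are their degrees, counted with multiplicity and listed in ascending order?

1, 2, 4

Write f(y) = y⁷ + 2y⁴ + y³ + y² + 2y + 1.
Roots in GF(3): f(0) = 1; f(1) = 2; f(2) = 0 → root.
Linear factors from roots: (y + 1).
Complete factorization: f(y) = (y + 1)·(y² + 2y + 2)·(y⁴ + 2y² + 2).
Factor degrees with multiplicity: 1 + 2 + 4 = 7.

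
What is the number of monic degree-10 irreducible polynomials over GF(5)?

976248

The number of monic irreducibles of degree 10 over GF(5) is (1/10)·Σ_{d∣10} μ(10/d) 5^d.
Divisors of 10: 1, 2, 5, 10; μ(10/d) for each: 1, -1, -1, 1.
Σ = 5^1 − 5^2 − 5^5 + 5^10 = 9762480.
N = 9762480/10 = 976248.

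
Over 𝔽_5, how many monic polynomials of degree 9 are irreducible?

217000

Gauss's count: N_{5}(9) = (1/9) Σ_{d|9} μ(9/d)·5^d.
Divisors of 9: 1, 3, 9; μ(9/d) for each: 0, -1, 1.
Σ = − 5^3 + 5^9 = 1953000.
N = 1953000/9 = 217000.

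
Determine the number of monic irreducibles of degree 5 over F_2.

The number of monic irreducibles of degree 5 over GF(2) is (1/5)·Σ_{d∣5} μ(5/d) 2^d.
Divisors of 5: 1, 5; μ(5/d) for each: -1, 1.
Σ = − 2^1 + 2^5 = 30.
N = 30/5 = 6.

6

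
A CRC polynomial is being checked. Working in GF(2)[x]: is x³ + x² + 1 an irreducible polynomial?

Yes

Write f(x) = x³ + x² + 1.
Check for roots in GF(2): f(0) = 1; f(1) = 1.
No roots. A degree-3 polynomial over a field with no linear factor is irreducible.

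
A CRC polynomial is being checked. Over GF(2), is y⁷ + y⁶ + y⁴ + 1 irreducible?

Write h(y) = y⁷ + y⁶ + y⁴ + 1.
Check for roots in GF(2): h(0) = 1; h(1) = 0 → root.
h(1) = 0, so (y − 1) divides h(y); h is reducible.

No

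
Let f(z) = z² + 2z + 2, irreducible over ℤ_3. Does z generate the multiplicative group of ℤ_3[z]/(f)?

|GF(3^2)^×| = 3^2 − 1 = 8. Prime factorization: 8 = 2^3.
f is primitive ⇔ z has order 8 in GF(3)[z]/(f), i.e. z^(8/q) ≠ 1 for each prime q | 8.
z^(4) mod f = 2.
None equal 1, so z has full order 8; f is primitive.

Yes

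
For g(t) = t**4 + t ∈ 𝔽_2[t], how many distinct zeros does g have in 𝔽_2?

2

Evaluate at each of the 2 elements of 𝔽_2:
g(0) = 0 → root; g(1) = 0 → root.
Roots: {0, 1}.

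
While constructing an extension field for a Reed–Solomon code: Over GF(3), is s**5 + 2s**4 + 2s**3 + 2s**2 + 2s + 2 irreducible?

Write h(s) = s**5 + 2s**4 + 2s**3 + 2s**2 + 2s + 2.
Check for roots in GF(3): h(0) = 2; h(1) = 2; h(2) = 1.
No roots, so no linear factors.
Monic irreducibles of degree 2 over GF(3): s**2 + 1, s**2 + s + 2, s**2 + 2s + 2.
s**2 + s + 2 divides h: h(s) = (s**2 + s + 2)·(s**3 + s**2 + 2s + 1).

No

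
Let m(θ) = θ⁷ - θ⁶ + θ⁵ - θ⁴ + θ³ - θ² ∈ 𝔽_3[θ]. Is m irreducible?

Check for roots in 𝔽_3: m(0) = 0 → root; m(1) = 0 → root; m(2) = 0 → root.
m(0) = 0, so (θ) divides m(θ); m is reducible.

No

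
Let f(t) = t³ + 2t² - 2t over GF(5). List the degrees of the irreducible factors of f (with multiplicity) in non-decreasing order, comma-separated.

Roots in GF(5): f(0) = 0 → root; f(1) = 1; f(2) = 2; f(3) = 4; f(4) = 3.
Linear factors from roots: (t).
Complete factorization: f(t) = (t)·(t² + 2t - 2).
Factor degrees with multiplicity: 1 + 2 = 3.

1, 2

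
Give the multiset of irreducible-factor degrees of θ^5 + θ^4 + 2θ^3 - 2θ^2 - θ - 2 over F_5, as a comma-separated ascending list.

Write f(θ) = θ^5 + θ^4 + 2θ^3 - 2θ^2 - θ - 2.
Roots in F_5: f(0) = 3; f(1) = 4; f(2) = 2; f(3) = 0 → root; f(4) = 0 → root.
Linear factors from roots: (θ + 2), (θ + 1).
Complete factorization: f(θ) = (θ + 2)·(θ + 1)^2·(θ^2 + 2θ - 1).
Factor degrees with multiplicity: 1 + 1 + 1 + 2 = 5.

1, 1, 1, 2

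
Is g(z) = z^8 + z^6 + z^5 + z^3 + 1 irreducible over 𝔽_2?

Check for roots in 𝔽_2: g(0) = 1; g(1) = 1.
No roots, so no linear factors.
Monic irreducibles of degree 2 over GF(2): z^2 + z + 1.
None of them divide g (all give nonzero remainder).
Monic irreducibles of degree 3 over GF(2): z^3 + z + 1, z^3 + z^2 + 1.
None of them divide g (all give nonzero remainder).
Monic irreducibles of degree 4 over GF(2): z^4 + z + 1, z^4 + z^3 + 1, z^4 + z^3 + z^2 + z + 1.
None of them divide g (all give nonzero remainder).
No irreducible factor of degree ≤ 4 exists, so g is irreducible over GF(2).

Yes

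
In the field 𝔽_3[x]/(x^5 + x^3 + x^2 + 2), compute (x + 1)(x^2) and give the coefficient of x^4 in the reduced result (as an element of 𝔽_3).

0

Multiply in 𝔽_3[x]: (x + 1)·(x^2) = x^3 + x^2.
Reduced: x^3 + x^2.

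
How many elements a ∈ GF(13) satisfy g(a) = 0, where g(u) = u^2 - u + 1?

Evaluate at each of the 13 elements of GF(13):
g(0) = 1; g(1) = 1; g(2) = 3; g(3) = 7; g(4) = 0 → root; g(5) = 8; g(6) = 5; g(7) = 4; g(8) = 5; g(9) = 8; g(10) = 0 → root; g(11) = 7; g(12) = 3.
Roots: {4, 10}.

2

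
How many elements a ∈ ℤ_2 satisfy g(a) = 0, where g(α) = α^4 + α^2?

Evaluate at each of the 2 elements of ℤ_2:
g(0) = 0 → root; g(1) = 0 → root.
Roots: {0, 1}.

2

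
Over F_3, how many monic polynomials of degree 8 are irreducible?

810

Gauss's count: N_{3}(8) = (1/8) Σ_{d|8} μ(8/d)·3^d.
Divisors of 8: 1, 2, 4, 8; μ(8/d) for each: 0, 0, -1, 1.
Σ = − 3^4 + 3^8 = 6480.
N = 6480/8 = 810.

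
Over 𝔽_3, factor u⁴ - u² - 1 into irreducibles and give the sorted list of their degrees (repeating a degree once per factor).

Write g(u) = u⁴ - u² - 1.
Roots in 𝔽_3: g(0) = 2; g(1) = 2; g(2) = 2.
Complete factorization: g(u) = (u⁴ - u² - 1).
Factor degrees with multiplicity: 4 = 4.

4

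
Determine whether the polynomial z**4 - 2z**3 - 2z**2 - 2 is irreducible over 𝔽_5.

No

Write h(z) = z**4 - 2z**3 - 2z**2 - 2.
Check for roots in 𝔽_5: h(0) = 3; h(1) = 0 → root; h(2) = 0 → root; h(3) = 2; h(4) = 4.
h(1) = 0, so (z − 1) divides h(z); h is reducible.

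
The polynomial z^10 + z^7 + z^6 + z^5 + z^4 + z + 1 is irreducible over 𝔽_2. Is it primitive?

Write f(z) = z^10 + z^7 + z^6 + z^5 + z^4 + z + 1.
|GF(2^10)^×| = 2^10 − 1 = 1023. Prime factorization: 1023 = 3·11·31.
f is primitive ⇔ z has order 1023 in GF(2)[z]/(f), i.e. z^(1023/q) ≠ 1 for each prime q | 1023.
z^(341) mod f = z^9 + z^7 + z^5 + z^4 + z^3 + z^2 + 1.
z^(93) mod f = z^8 + z^7 + z^6 + z^5 + z + 1.
z^(33) mod f = z^9 + z^6 + z^5 + 1.
None equal 1, so z has full order 1023; f is primitive.

Yes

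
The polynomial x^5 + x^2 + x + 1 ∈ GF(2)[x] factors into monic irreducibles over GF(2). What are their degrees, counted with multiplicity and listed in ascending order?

1, 1, 3

Write f(x) = x^5 + x^2 + x + 1.
Roots in GF(2): f(0) = 1; f(1) = 0 → root.
Linear factors from roots: (x + 1).
Complete factorization: f(x) = (x + 1)^2·(x^3 + x + 1).
Factor degrees with multiplicity: 1 + 1 + 3 = 5.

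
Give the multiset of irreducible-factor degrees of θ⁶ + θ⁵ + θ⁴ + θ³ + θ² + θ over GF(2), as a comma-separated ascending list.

1, 1, 2, 2

Write h(θ) = θ⁶ + θ⁵ + θ⁴ + θ³ + θ² + θ.
Roots in GF(2): h(0) = 0 → root; h(1) = 0 → root.
Linear factors from roots: (θ), (θ + 1).
Complete factorization: h(θ) = (θ)·(θ + 1)·(θ² + θ + 1)^2.
Factor degrees with multiplicity: 1 + 1 + 2 + 2 = 6.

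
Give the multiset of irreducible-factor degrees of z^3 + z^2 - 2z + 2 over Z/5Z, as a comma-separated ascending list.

1, 2

Write h(z) = z^3 + z^2 - 2z + 2.
Roots in Z/5Z: h(0) = 2; h(1) = 2; h(2) = 0 → root; h(3) = 2; h(4) = 4.
Linear factors from roots: (z - 2).
Complete factorization: h(z) = (z - 2)·(z^2 - 2z - 1).
Factor degrees with multiplicity: 1 + 2 = 3.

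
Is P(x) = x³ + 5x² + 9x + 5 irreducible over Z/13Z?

No

Check each element of Z/13Z for a root: P(0)=5, P(1)=7, P(2)=12, P(3)=0, P(4)=3, P(5)=1, P(6)=0, P(7)=6, P(8)=12, P(9)=11, P(10)=9, P(11)=12, P(12)=0.
P(3) = 0, so (x − 3) divides P(x); P is reducible.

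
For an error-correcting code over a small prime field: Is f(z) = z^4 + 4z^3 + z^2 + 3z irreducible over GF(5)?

Check for roots in GF(5): f(0) = 0 → root; f(1) = 4; f(2) = 3; f(3) = 2; f(4) = 0 → root.
f(0) = 0, so (z) divides f(z); f is reducible.

No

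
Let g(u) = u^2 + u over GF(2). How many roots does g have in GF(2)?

2

Evaluate at each of the 2 elements of GF(2):
g(0) = 0 → root; g(1) = 0 → root.
Roots: {0, 1}.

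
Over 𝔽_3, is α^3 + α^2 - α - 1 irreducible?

Write f(α) = α^3 + α^2 - α - 1.
Check for roots in 𝔽_3: f(0) = 2; f(1) = 0 → root; f(2) = 0 → root.
f(1) = 0, so (α − 1) divides f(α); f is reducible.

No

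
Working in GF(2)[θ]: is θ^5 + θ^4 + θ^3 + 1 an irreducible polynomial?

No

Write g(θ) = θ^5 + θ^4 + θ^3 + 1.
Check for roots in GF(2): g(0) = 1; g(1) = 0 → root.
g(1) = 0, so (θ − 1) divides g(θ); g is reducible.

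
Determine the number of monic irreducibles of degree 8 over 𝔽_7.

By the necklace-counting formula, N_7(8) = (1/8) Σ_{d|8} μ(8/d)·7^d.
Divisors of 8: 1, 2, 4, 8; μ(8/d) for each: 0, 0, -1, 1.
Σ = − 7^4 + 7^8 = 5762400.
N = 5762400/8 = 720300.

720300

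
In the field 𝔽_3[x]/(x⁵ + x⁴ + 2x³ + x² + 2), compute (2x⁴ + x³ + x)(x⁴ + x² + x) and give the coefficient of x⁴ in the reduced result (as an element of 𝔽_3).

Multiply in 𝔽_3[x]: (2x⁴ + x³ + x)·(x⁴ + x² + x) = 2x⁸ + x⁷ + 2x⁶ + x⁵ + x⁴ + x³ + x².
Reduce using x⁵ ≡ 2x⁴ + x³ + 2x² + 1 (mod x⁵ + x⁴ + 2x³ + x² + 2).
Reduced: 2x⁴ + x² + 2x + 2.

2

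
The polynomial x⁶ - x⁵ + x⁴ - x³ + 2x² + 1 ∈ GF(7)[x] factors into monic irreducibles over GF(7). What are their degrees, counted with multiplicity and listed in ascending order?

1, 1, 1, 1, 2

Write g(x) = x⁶ - x⁵ + x⁴ - x³ + 2x² + 1.
Linear factors from roots: (x - 2), (x + 3), (x + 1).
Complete factorization: g(x) = (x + 1)·(x + 3)·(x - 2)^2·(x² - x + 3).
Factor degrees with multiplicity: 1 + 1 + 1 + 1 + 2 = 6.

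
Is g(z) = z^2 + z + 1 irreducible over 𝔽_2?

Yes

Check for roots in 𝔽_2: g(0) = 1; g(1) = 1.
No roots. A degree-2 polynomial over a field with no linear factor is irreducible.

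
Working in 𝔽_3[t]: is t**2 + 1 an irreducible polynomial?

Write g(t) = t**2 + 1.
Check for roots in 𝔽_3: g(0) = 1; g(1) = 2; g(2) = 2.
No roots. A degree-2 polynomial over a field with no linear factor is irreducible.

Yes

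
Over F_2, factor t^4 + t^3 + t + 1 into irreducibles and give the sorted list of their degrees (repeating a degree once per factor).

1, 1, 2

Write h(t) = t^4 + t^3 + t + 1.
Roots in F_2: h(0) = 1; h(1) = 0 → root.
Linear factors from roots: (t + 1).
Complete factorization: h(t) = (t + 1)^2·(t^2 + t + 1).
Factor degrees with multiplicity: 1 + 1 + 2 = 4.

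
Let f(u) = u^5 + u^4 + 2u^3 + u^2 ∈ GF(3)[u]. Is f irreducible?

Check for roots in GF(3): f(0) = 0 → root; f(1) = 2; f(2) = 2.
f(0) = 0, so (u) divides f(u); f is reducible.

No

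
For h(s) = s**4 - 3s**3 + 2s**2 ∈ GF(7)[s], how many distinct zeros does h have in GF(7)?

Evaluate at each of the 7 elements of GF(7):
h(0) = 0 → root; h(1) = 0 → root; h(2) = 0 → root; h(3) = 4; h(4) = 5; h(5) = 6; h(6) = 6.
Roots: {0, 1, 2}.

3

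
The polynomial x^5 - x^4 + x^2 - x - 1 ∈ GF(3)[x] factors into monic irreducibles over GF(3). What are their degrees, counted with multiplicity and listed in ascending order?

2, 3

Write h(x) = x^5 - x^4 + x^2 - x - 1.
Roots in GF(3): h(0) = 2; h(1) = 2; h(2) = 2.
Complete factorization: h(x) = (x^2 + 1)·(x^3 - x^2 - x - 1).
Factor degrees with multiplicity: 2 + 3 = 5.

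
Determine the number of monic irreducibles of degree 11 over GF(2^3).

x^(8^11) − x is the product of all monic irreducibles of degree dividing 11; Möbius inversion gives N = (1/11) Σ μ(11/d)·8^d.
Divisors of 11: 1, 11; μ(11/d) for each: -1, 1.
Σ = − 8^1 + 8^11 = 8589934584.
N = 8589934584/11 = 780903144.

780903144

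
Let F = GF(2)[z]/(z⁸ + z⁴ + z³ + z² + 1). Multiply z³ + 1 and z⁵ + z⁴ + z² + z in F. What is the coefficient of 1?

1

Multiply in GF(2)[z]: (z³ + 1)·(z⁵ + z⁴ + z² + z) = z⁸ + z⁷ + z² + z.
Reduce using z⁸ ≡ z⁴ + z³ + z² + 1 (mod z⁸ + z⁴ + z³ + z² + 1).
Reduced: z⁷ + z⁴ + z³ + z + 1.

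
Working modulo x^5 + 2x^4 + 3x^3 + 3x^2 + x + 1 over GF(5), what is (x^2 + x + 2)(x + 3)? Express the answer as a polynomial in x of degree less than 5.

Multiply in GF(5)[x]: (x^2 + x + 2)·(x + 3) = x^3 + 4x^2 + 1.
Reduced: x^3 + 4x^2 + 1.

x^3 + 4x^2 + 1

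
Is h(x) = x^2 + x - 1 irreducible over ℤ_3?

Check for roots in ℤ_3: h(0) = 2; h(1) = 1; h(2) = 2.
No roots. A degree-2 polynomial over a field with no linear factor is irreducible.

Yes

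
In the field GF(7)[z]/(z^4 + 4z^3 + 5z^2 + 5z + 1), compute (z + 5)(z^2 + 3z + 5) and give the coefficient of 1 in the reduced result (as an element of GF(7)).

4

Multiply in GF(7)[z]: (z + 5)·(z^2 + 3z + 5) = z^3 + z^2 + 6z + 4.
Reduced: z^3 + z^2 + 6z + 4.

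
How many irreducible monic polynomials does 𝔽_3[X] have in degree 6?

Gauss's count: N_{3}(6) = (1/6) Σ_{d|6} μ(6/d)·3^d.
Divisors of 6: 1, 2, 3, 6; μ(6/d) for each: 1, -1, -1, 1.
Σ = 3^1 − 3^2 − 3^3 + 3^6 = 696.
N = 696/6 = 116.

116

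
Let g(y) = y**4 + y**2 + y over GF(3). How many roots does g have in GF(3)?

Evaluate at each of the 3 elements of GF(3):
g(0) = 0 → root; g(1) = 0 → root; g(2) = 1.
Roots: {0, 1}.

2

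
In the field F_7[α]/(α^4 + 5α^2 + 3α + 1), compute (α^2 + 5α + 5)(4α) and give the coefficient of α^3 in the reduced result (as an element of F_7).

Multiply in F_7[α]: (α^2 + 5α + 5)·(4α) = 4α^3 + 6α^2 + 6α.
Reduced: 4α^3 + 6α^2 + 6α.

4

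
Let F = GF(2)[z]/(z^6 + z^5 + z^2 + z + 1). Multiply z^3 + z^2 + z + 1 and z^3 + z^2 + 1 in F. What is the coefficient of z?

Multiply in GF(2)[z]: (z^3 + z^2 + z + 1)·(z^3 + z^2 + 1) = z^6 + z^3 + z + 1.
Reduce using z^6 ≡ z^5 + z^2 + z + 1 (mod z^6 + z^5 + z^2 + z + 1).
Reduced: z^5 + z^3 + z^2.

0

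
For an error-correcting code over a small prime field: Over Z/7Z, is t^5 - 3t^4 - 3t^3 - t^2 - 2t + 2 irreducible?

Write P(t) = t^5 - 3t^4 - 3t^3 - t^2 - 2t + 2.
Check for roots in Z/7Z: P(0) = 2; P(1) = 1; P(2) = 3; P(3) = 4; P(4) = 0 → root; P(5) = 2; P(6) = 2.
P(4) = 0, so (t − 4) divides P(t); P is reducible.

No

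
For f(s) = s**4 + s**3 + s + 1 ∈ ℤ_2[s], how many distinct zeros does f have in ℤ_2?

Evaluate at each of the 2 elements of ℤ_2:
f(0) = 1; f(1) = 0 → root.
Roots: {1}.

1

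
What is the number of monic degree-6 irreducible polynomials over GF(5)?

By the necklace-counting formula, N_5(6) = (1/6) Σ_{d|6} μ(6/d)·5^d.
Divisors of 6: 1, 2, 3, 6; μ(6/d) for each: 1, -1, -1, 1.
Σ = 5^1 − 5^2 − 5^3 + 5^6 = 15480.
N = 15480/6 = 2580.

2580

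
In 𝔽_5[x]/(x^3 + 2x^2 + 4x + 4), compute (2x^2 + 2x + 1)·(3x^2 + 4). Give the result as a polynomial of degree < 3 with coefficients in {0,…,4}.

4x^2 + 3x + 3

Multiply in 𝔽_5[x]: (2x^2 + 2x + 1)·(3x^2 + 4) = x^4 + x^3 + x^2 + 3x + 4.
Reduce using x^3 ≡ 3x^2 + x + 1 (mod x^3 + 2x^2 + 4x + 4).
Reduced: 4x^2 + 3x + 3.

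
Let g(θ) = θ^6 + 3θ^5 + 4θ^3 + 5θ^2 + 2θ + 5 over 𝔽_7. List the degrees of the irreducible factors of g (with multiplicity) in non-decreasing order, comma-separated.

Complete factorization: g(θ) = (θ^6 + 3θ^5 + 4θ^3 + 5θ^2 + 2θ + 5).
Factor degrees with multiplicity: 6 = 6.

6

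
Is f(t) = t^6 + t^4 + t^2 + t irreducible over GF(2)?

Check for roots in GF(2): f(0) = 0 → root; f(1) = 0 → root.
f(0) = 0, so (t) divides f(t); f is reducible.

No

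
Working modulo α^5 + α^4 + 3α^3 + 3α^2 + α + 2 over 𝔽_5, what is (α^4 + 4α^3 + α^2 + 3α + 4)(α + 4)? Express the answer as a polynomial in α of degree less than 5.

Multiply in 𝔽_5[α]: (α^4 + 4α^3 + α^2 + 3α + 4)·(α + 4) = α^5 + 3α^4 + 2α^3 + 2α^2 + α + 1.
Reduce using α^5 ≡ 4α^4 + 2α^3 + 2α^2 + 4α + 3 (mod α^5 + α^4 + 3α^3 + 3α^2 + α + 2).
Reduced: 2α^4 + 4α^3 + 4α^2 + 4.

2α^4 + 4α^3 + 4α^2 + 4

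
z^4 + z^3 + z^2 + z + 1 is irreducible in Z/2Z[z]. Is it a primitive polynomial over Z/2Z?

No

Write f(z) = z^4 + z^3 + z^2 + z + 1.
|GF(2^4)^×| = 2^4 − 1 = 15. Prime factorization: 15 = 3·5.
f is primitive ⇔ z has order 15 in GF(2)[z]/(f), i.e. z^(15/q) ≠ 1 for each prime q | 15.
z^(5) mod f = 1
z^(3) mod f = z^3.
Since z^(5) = 1, the order of z divides 5 < 15; not primitive.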